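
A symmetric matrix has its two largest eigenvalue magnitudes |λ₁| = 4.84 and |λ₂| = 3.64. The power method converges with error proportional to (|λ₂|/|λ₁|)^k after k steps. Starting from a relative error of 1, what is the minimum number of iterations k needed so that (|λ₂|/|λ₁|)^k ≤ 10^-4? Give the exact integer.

|λ₂/λ₁| = 3.64/4.84 = 0.75207
Need k ≥ ln(10^-4) / ln(0.75207) = -9.2103 / -0.2849 ≈ 32.325
Smallest integer k satisfying the bound: 33

33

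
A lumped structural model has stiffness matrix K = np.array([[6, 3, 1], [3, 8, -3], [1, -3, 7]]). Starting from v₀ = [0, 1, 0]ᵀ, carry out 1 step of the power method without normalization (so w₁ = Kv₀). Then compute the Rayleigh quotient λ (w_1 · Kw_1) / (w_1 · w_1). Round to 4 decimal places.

w1 = Kv₀ = (6·0 + 3·1 + 1·0; 3·0 + 8·1 + (-3)·0; 1·0 + (-3)·1 + 7·0) = (3, 8, -3)
Kw1 = (39, 82, -42)
w1·Kw1 = 3·39 + 8·82 + (-3)·(-42) = 899; w1·w1 = 3·3 + 8·8 + (-3)·(-3) = 82
λ ≈ 899/82 = 10.9634

10.9634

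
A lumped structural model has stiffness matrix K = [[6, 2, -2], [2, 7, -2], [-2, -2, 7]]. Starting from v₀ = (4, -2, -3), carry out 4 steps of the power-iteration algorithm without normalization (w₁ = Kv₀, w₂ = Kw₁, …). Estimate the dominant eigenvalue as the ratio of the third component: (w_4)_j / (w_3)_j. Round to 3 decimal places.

λ ≈ 10.151

w1 = Kv₀ = (26, 0, -25)
w2 = Kw1 = (206, 102, -227)
w3 = Kw2 = (1894, 1580, -2205)
w4 = Kw3 = (18934, 19258, -22383)
Ratio at component: -22383 / -2205 = 10.151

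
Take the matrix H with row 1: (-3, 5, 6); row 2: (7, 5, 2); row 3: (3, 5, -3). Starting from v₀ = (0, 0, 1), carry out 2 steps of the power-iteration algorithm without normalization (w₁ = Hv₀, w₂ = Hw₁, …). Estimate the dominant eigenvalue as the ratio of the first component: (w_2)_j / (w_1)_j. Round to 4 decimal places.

w1 = Hv₀ = ((-3)·0 + 5·0 + 6·1; 7·0 + 5·0 + 2·1; 3·0 + 5·0 + (-3)·1) = (6, 2, -3)
w2 = Hw1 = ((-3)·6 + 5·2 + 6·(-3); 7·6 + 5·2 + 2·(-3); 3·6 + 5·2 + (-3)·(-3)) = (-26, 46, 37)
Ratio at component: -26 / 6 = -4.3333

-4.3333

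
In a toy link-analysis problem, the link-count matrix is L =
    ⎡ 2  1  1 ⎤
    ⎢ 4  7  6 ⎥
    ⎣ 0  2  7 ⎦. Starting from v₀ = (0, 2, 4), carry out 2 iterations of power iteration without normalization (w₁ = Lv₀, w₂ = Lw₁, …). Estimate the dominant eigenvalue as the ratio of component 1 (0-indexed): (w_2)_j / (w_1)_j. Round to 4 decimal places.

w1 = Lv₀ = (2·0 + 1·2 + 1·4; 4·0 + 7·2 + 6·4; 0·0 + 2·2 + 7·4) = (6, 38, 32)
w2 = Lw1 = (2·6 + 1·38 + 1·32; 4·6 + 7·38 + 6·32; 0·6 + 2·38 + 7·32) = (82, 482, 300)
Ratio at component: 482 / 38 = 12.6842

λ ≈ 12.6842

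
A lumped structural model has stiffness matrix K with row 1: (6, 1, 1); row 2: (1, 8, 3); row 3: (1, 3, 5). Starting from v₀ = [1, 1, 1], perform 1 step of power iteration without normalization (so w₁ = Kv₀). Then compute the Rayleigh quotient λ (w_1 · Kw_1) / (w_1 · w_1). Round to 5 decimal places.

w1 = Kv₀ = (8, 12, 9)
Kw1 = (69, 131, 89)
w1·Kw1 = 8·69 + 12·131 + 9·89 = 2925; w1·w1 = 8·8 + 12·12 + 9·9 = 289
λ ≈ 2925/289 = 10.12111

λ ≈ 10.12111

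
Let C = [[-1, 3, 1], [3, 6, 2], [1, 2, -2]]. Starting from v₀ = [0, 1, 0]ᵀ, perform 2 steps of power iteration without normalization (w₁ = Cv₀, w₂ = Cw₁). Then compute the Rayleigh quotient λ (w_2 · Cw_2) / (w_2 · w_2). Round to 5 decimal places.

7.61402

w1 = Cv₀ = ((-1)·0 + 3·1 + 1·0; 3·0 + 6·1 + 2·0; 1·0 + 2·1 + (-2)·0) = (3, 6, 2)
w2 = Cw1 = ((-1)·3 + 3·6 + 1·2; 3·3 + 6·6 + 2·2; 1·3 + 2·6 + (-2)·2) = (17, 49, 11)
Cw2 = (141, 367, 93)
w2·Cw2 = 17·141 + 49·367 + 11·93 = 21403; w2·w2 = 17·17 + 49·49 + 11·11 = 2811
λ ≈ 21403/2811 = 7.61402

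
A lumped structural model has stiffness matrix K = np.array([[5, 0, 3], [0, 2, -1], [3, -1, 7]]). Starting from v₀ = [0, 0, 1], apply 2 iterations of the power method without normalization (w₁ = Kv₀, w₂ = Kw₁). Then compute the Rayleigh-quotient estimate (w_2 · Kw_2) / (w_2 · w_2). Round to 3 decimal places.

w1 = Kv₀ = (3, -1, 7)
w2 = Kw1 = (36, -9, 59)
Kw2 = (357, -77, 530)
w2·Kw2 = 36·357 + (-9)·(-77) + 59·530 = 44815; w2·w2 = 36·36 + (-9)·(-9) + 59·59 = 4858
λ ≈ 44815/4858 = 9.225

λ ≈ 9.225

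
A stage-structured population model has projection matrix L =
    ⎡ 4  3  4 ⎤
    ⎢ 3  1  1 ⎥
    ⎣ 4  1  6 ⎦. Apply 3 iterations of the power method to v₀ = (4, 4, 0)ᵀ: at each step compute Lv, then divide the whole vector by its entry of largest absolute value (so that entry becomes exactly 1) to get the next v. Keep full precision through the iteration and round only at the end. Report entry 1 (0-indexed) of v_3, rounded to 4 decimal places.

0.4237

Lv0 = (28.00000, 16.00000, 20.00000); divide by 28.00000 → v1 = (1.00000, 0.57143, 0.71429)
Lv1 = (8.57143, 4.28571, 8.85714); divide by 8.85714 → v2 = (0.96774, 0.48387, 1.00000)
Lv2 = (9.32258, 4.38710, 10.35484); divide by 10.35484 → v3 = (0.90031, 0.42368, 1.00000)
Requested entry of v3: 1088/2568 = 0.4237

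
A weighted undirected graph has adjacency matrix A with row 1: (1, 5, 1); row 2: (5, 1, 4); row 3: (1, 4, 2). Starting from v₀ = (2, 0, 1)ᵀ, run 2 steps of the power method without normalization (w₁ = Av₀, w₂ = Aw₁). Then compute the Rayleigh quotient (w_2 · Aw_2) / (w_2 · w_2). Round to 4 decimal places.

6.9131

w1 = Av₀ = (1·2 + 5·0 + 1·1; 5·2 + 1·0 + 4·1; 1·2 + 4·0 + 2·1) = (3, 14, 4)
w2 = Aw1 = (1·3 + 5·14 + 1·4; 5·3 + 1·14 + 4·4; 1·3 + 4·14 + 2·4) = (77, 45, 67)
Aw2 = (369, 698, 391)
w2·Aw2 = 77·369 + 45·698 + 67·391 = 86020; w2·w2 = 77·77 + 45·45 + 67·67 = 12443
λ ≈ 86020/12443 = 6.9131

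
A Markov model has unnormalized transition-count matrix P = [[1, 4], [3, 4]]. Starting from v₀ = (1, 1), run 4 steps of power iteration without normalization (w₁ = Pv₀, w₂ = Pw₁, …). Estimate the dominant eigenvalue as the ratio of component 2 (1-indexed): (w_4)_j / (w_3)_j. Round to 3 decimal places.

w1 = Pv₀ = (5, 7)
w2 = Pw1 = (33, 43)
w3 = Pw2 = (205, 271)
w4 = Pw3 = (1289, 1699)
Ratio at component: 1699 / 271 = 6.269

6.269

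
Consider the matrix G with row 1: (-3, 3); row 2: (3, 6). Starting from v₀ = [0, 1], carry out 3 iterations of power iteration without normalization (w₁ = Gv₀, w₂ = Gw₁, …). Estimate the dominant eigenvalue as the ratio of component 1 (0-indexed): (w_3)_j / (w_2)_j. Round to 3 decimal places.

w1 = Gv₀ = ((-3)·0 + 3·1; 3·0 + 6·1) = (3, 6)
w2 = Gw1 = ((-3)·3 + 3·6; 3·3 + 6·6) = (9, 45)
w3 = Gw2 = (108, 297)
Ratio at component: 297 / 45 = 6.600

λ ≈ 6.600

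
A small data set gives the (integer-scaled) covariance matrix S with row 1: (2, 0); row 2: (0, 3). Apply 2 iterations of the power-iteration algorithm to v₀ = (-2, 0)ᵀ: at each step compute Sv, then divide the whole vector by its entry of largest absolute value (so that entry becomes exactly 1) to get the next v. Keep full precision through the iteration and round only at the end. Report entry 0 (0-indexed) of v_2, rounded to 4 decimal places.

1.0000

Sv0 = (-4.00000, 0.00000); divide by -4.00000 → v1 = (1.00000, 0.00000)
Sv1 = (2.00000, 0.00000); divide by 2.00000 → v2 = (1.00000, 0.00000)
Requested entry of v2: -8/-8 = 1.0000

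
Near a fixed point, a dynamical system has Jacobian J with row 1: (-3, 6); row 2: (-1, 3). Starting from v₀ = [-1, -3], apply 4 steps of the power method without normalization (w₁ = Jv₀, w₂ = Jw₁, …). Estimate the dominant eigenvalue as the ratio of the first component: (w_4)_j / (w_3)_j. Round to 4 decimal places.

w1 = Jv₀ = ((-3)·(-1) + 6·(-3); (-1)·(-1) + 3·(-3)) = (-15, -8)
w2 = Jw1 = ((-3)·(-15) + 6·(-8); (-1)·(-15) + 3·(-8)) = (-3, -9)
w3 = Jw2 = (-45, -24)
w4 = Jw3 = (-9, -27)
Ratio at component: -9 / -45 = 0.2000

0.2000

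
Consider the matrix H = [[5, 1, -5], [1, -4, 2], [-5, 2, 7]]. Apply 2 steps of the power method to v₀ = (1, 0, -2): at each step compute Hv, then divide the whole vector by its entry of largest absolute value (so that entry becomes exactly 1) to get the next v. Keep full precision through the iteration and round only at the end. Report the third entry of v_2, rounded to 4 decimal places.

Hv0 = (15.00000, -3.00000, -19.00000); divide by -19.00000 → v1 = (-0.78947, 0.15789, 1.00000)
Hv1 = (-8.78947, 0.57895, 11.26316); divide by 11.26316 → v2 = (-0.78037, 0.05140, 1.00000)
Requested entry of v2: -214/-214 = 1.0000

1.0000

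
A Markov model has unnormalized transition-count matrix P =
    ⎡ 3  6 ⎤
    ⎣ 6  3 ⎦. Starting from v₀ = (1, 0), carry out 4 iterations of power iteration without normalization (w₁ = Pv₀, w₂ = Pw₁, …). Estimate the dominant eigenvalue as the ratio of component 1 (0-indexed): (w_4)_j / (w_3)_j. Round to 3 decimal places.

w1 = Pv₀ = (3·1 + 6·0; 6·1 + 3·0) = (3, 6)
w2 = Pw1 = (3·3 + 6·6; 6·3 + 3·6) = (45, 36)
w3 = Pw2 = (351, 378)
w4 = Pw3 = (3321, 3240)
Ratio at component: 3240 / 378 = 8.571

λ ≈ 8.571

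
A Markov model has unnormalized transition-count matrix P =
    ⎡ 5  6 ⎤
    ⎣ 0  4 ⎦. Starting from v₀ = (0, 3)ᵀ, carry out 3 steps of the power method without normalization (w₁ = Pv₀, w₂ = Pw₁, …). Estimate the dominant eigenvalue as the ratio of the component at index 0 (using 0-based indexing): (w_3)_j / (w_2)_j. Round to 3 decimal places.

w1 = Pv₀ = (18, 12)
w2 = Pw1 = (162, 48)
w3 = Pw2 = (1098, 192)
Ratio at component: 1098 / 162 = 6.778

6.778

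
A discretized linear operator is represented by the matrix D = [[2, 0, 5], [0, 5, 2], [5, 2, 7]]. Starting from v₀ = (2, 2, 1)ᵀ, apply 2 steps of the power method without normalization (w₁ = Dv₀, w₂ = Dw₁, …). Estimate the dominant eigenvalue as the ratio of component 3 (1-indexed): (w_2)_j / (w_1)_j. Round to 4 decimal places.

λ ≈ 10.2857

w1 = Dv₀ = (2·2 + 0·2 + 5·1; 0·2 + 5·2 + 2·1; 5·2 + 2·2 + 7·1) = (9, 12, 21)
w2 = Dw1 = (2·9 + 0·12 + 5·21; 0·9 + 5·12 + 2·21; 5·9 + 2·12 + 7·21) = (123, 102, 216)
Ratio at component: 216 / 21 = 10.2857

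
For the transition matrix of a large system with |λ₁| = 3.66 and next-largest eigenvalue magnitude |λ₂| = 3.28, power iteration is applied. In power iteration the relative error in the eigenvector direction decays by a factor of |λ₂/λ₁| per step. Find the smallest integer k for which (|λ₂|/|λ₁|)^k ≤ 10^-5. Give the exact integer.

|λ₂/λ₁| = 3.28/3.66 = 0.89617
Need k ≥ ln(10^-5) / ln(0.89617) = -11.5129 / -0.1096 ≈ 105.026
Smallest integer k satisfying the bound: 106

106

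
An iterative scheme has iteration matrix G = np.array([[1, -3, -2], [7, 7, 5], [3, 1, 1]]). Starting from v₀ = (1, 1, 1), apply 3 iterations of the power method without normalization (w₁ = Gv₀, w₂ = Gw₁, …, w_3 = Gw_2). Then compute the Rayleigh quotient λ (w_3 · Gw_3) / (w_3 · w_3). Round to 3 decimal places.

1.555

w1 = Gv₀ = (1·1 + (-3)·1 + (-2)·1; 7·1 + 7·1 + 5·1; 3·1 + 1·1 + 1·1) = (-4, 19, 5)
w2 = Gw1 = (1·(-4) + (-3)·19 + (-2)·5; 7·(-4) + 7·19 + 5·5; 3·(-4) + 1·19 + 1·5) = (-71, 130, 12)
w3 = Gw2 = (-485, 473, -71)
Gw3 = (-1762, -439, -1053)
w3·Gw3 = (-485)·(-1762) + 473·(-439) + (-71)·(-1053) = 721686; w3·w3 = (-485)·(-485) + 473·473 + (-71)·(-71) = 463995
λ ≈ 721686/463995 = 1.555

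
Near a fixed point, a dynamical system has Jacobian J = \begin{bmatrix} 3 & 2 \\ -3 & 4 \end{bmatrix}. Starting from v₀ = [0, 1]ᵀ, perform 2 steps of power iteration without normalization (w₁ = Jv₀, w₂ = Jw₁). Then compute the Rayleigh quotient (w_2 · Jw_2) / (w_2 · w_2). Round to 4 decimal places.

λ ≈ 2.8649

w1 = Jv₀ = (3·0 + 2·1; (-3)·0 + 4·1) = (2, 4)
w2 = Jw1 = (3·2 + 2·4; (-3)·2 + 4·4) = (14, 10)
Jw2 = (62, -2)
w2·Jw2 = 14·62 + 10·(-2) = 848; w2·w2 = 14·14 + 10·10 = 296
λ ≈ 848/296 = 2.8649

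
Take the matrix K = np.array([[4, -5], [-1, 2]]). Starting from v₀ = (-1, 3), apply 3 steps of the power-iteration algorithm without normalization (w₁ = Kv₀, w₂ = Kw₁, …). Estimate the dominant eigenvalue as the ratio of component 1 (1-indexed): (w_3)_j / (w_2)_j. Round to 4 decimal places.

λ ≈ 5.4865

w1 = Kv₀ = (4·(-1) + (-5)·3; (-1)·(-1) + 2·3) = (-19, 7)
w2 = Kw1 = (4·(-19) + (-5)·7; (-1)·(-19) + 2·7) = (-111, 33)
w3 = Kw2 = (-609, 177)
Ratio at component: -609 / -111 = 5.4865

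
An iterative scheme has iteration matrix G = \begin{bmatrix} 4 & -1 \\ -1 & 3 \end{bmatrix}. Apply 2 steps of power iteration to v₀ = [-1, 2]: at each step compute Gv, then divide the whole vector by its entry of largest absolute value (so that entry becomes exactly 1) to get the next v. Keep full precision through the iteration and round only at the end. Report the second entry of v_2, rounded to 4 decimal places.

-0.8710

Gv0 = (-6.00000, 7.00000); divide by 7.00000 → v1 = (-0.85714, 1.00000)
Gv1 = (-4.42857, 3.85714); divide by -4.42857 → v2 = (1.00000, -0.87097)
Requested entry of v2: 27/-31 = -0.8710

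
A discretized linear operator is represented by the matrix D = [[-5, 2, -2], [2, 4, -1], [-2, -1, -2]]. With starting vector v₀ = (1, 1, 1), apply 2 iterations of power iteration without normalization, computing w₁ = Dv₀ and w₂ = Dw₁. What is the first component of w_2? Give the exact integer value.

w1 = Dv₀ = ((-5)·1 + 2·1 + (-2)·1; 2·1 + 4·1 + (-1)·1; (-2)·1 + (-1)·1 + (-2)·1) = (-5, 5, -5)
w2 = Dw1 = ((-5)·(-5) + 2·5 + (-2)·(-5); 2·(-5) + 4·5 + (-1)·(-5); (-2)·(-5) + (-1)·5 + (-2)·(-5)) = (45, 15, 15)
The requested component of w2 is 45.

45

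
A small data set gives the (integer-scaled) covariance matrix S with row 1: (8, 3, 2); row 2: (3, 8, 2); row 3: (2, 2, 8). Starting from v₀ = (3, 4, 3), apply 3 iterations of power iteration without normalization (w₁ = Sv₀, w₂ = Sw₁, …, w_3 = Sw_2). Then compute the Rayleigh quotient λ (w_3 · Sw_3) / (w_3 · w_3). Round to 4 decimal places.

w1 = Sv₀ = (8·3 + 3·4 + 2·3; 3·3 + 8·4 + 2·3; 2·3 + 2·4 + 8·3) = (42, 47, 38)
w2 = Sw1 = (8·42 + 3·47 + 2·38; 3·42 + 8·47 + 2·38; 2·42 + 2·47 + 8·38) = (553, 578, 482)
w3 = Sw2 = (7122, 7247, 6118)
Sw3 = (90953, 91578, 77682)
w3·Sw3 = 7122·90953 + 7247·91578 + 6118·77682 = 1786691508; w3·w3 = 7122·7122 + 7247·7247 + 6118·6118 = 140671817
λ ≈ 1786691508/140671817 = 12.7011

12.7011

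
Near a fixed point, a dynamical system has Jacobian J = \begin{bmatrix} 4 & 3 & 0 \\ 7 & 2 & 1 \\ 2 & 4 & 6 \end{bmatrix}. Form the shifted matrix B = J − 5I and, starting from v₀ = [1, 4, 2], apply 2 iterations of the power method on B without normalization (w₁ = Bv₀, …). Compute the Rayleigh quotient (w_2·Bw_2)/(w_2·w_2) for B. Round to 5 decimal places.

B = J − 5I has rows (-1, 3, 0); (7, -3, 1); (2, 4, 1)
w1 = Bv₀ = ((-1)·1 + 3·4 + 0·2; 7·1 + (-3)·4 + 1·2; 2·1 + 4·4 + 1·2) = (11, -3, 20)
w2 = Bw1 = ((-1)·11 + 3·(-3) + 0·20; 7·11 + (-3)·(-3) + 1·20; 2·11 + 4·(-3) + 1·20) = (-20, 106, 30)
Bw2 = (338, -428, 414)
w2·Bw2 = -39708; w2·w2 = 12536; μ ≈ -39708/12536 = -3.16752

-3.16752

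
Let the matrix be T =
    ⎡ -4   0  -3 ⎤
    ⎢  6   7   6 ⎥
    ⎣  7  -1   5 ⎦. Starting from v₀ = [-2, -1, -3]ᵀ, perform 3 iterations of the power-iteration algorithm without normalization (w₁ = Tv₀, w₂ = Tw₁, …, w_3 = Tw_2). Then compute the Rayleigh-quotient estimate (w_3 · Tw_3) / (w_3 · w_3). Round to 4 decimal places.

λ ≈ 5.9415

w1 = Tv₀ = (17, -37, -28)
w2 = Tw1 = (16, -325, 16)
w3 = Tw2 = (-112, -2083, 517)
Tw3 = (-1103, -12151, 3884)
w3·Tw3 = (-112)·(-1103) + (-2083)·(-12151) + 517·3884 = 27442097; w3·w3 = (-112)·(-112) + (-2083)·(-2083) + 517·517 = 4618722
λ ≈ 27442097/4618722 = 5.9415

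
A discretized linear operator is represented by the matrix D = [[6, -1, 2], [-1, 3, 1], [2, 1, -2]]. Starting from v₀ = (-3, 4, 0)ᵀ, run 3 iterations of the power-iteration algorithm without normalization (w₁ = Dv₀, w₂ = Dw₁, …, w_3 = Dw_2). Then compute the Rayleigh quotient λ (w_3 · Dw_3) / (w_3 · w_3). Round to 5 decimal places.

λ ≈ 6.60169

w1 = Dv₀ = (-22, 15, -2)
w2 = Dw1 = (-151, 65, -25)
w3 = Dw2 = (-1021, 321, -187)
Dw3 = (-6821, 1797, -1347)
w3·Dw3 = (-1021)·(-6821) + 321·1797 + (-187)·(-1347) = 7792967; w3·w3 = (-1021)·(-1021) + 321·321 + (-187)·(-187) = 1180451
λ ≈ 7792967/1180451 = 6.60169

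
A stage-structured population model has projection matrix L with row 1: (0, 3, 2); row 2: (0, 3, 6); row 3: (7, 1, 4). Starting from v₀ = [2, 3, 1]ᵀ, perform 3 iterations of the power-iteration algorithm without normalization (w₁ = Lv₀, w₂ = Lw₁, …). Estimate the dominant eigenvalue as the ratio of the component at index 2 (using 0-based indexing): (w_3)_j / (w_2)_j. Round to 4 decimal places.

w1 = Lv₀ = (0·2 + 3·3 + 2·1; 0·2 + 3·3 + 6·1; 7·2 + 1·3 + 4·1) = (11, 15, 21)
w2 = Lw1 = (0·11 + 3·15 + 2·21; 0·11 + 3·15 + 6·21; 7·11 + 1·15 + 4·21) = (87, 171, 176)
w3 = Lw2 = (865, 1569, 1484)
Ratio at component: 1484 / 176 = 8.4318

λ ≈ 8.4318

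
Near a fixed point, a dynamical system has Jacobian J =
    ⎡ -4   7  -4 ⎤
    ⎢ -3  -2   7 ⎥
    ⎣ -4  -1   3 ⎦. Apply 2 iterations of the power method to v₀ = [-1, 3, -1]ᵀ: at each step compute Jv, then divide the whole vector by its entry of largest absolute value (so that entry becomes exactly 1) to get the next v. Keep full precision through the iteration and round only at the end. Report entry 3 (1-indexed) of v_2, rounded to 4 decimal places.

0.6292

Jv0 = (29.00000, -10.00000, -2.00000); divide by 29.00000 → v1 = (1.00000, -0.34483, -0.06897)
Jv1 = (-6.13793, -2.79310, -3.86207); divide by -6.13793 → v2 = (1.00000, 0.45506, 0.62921)
Requested entry of v2: -112/-178 = 0.6292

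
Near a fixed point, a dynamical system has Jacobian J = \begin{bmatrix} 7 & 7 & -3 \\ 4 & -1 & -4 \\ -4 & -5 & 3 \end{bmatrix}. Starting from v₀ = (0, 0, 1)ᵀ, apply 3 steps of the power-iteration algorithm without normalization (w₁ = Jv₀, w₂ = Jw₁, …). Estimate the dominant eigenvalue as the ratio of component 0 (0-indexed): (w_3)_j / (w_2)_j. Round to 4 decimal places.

λ ≈ 11.5345

w1 = Jv₀ = (-3, -4, 3)
w2 = Jw1 = (-58, -20, 41)
w3 = Jw2 = (-669, -376, 455)
Ratio at component: -669 / -58 = 11.5345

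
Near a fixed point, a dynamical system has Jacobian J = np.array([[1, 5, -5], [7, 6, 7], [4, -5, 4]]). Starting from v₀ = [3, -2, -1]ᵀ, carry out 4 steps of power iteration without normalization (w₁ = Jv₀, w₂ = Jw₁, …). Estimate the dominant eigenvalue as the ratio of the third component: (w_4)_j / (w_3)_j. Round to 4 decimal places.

w1 = Jv₀ = (-2, 2, 18)
w2 = Jw1 = (-82, 124, 54)
w3 = Jw2 = (268, 548, -732)
w4 = Jw3 = (6668, 40, -4596)
Ratio at component: -4596 / -732 = 6.2787

6.2787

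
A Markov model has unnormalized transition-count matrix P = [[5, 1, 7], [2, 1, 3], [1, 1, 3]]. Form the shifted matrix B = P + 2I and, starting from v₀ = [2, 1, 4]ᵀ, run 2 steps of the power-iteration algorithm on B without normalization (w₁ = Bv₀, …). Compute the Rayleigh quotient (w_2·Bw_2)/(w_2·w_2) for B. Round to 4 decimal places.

μ ≈ 9.9082

B = P + 2I has rows (7, 1, 7); (2, 3, 3); (1, 1, 5)
w1 = Bv₀ = (43, 19, 23)
w2 = Bw1 = (481, 212, 177)
Bw2 = (4818, 2129, 1578)
w2·Bw2 = 3048112; w2·w2 = 307634; μ ≈ 3048112/307634 = 9.9082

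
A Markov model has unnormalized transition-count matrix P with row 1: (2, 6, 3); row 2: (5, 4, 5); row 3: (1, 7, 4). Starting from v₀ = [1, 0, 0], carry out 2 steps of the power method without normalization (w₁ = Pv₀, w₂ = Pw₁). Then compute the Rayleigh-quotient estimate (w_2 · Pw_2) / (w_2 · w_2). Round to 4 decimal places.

12.1392

w1 = Pv₀ = (2·1 + 6·0 + 3·0; 5·1 + 4·0 + 5·0; 1·1 + 7·0 + 4·0) = (2, 5, 1)
w2 = Pw1 = (2·2 + 6·5 + 3·1; 5·2 + 4·5 + 5·1; 1·2 + 7·5 + 4·1) = (37, 35, 41)
Pw2 = (407, 530, 446)
w2·Pw2 = 37·407 + 35·530 + 41·446 = 51895; w2·w2 = 37·37 + 35·35 + 41·41 = 4275
λ ≈ 51895/4275 = 12.1392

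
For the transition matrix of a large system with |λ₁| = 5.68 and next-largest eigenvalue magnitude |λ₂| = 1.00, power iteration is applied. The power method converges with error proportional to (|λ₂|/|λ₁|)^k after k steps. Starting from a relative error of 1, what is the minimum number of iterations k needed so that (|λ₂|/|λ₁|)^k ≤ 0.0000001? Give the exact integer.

10

|λ₂/λ₁| = 1.00/5.68 = 0.17606
Need k ≥ ln(0.0000001) / ln(0.17606) = -16.1181 / -1.7370 ≈ 9.280
Smallest integer k satisfying the bound: 10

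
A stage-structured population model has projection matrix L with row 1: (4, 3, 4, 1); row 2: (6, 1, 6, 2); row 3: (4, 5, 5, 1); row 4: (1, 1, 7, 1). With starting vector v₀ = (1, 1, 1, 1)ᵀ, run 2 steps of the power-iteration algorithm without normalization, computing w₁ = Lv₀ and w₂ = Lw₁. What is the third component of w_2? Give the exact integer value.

w1 = Lv₀ = (4·1 + 3·1 + 4·1 + 1·1; 6·1 + 1·1 + 6·1 + 2·1; 4·1 + 5·1 + 5·1 + 1·1; 1·1 + 1·1 + 7·1 + 1·1) = (12, 15, 15, 10)
w2 = Lw1 = (4·12 + 3·15 + 4·15 + 1·10; 6·12 + 1·15 + 6·15 + 2·10; 4·12 + 5·15 + 5·15 + 1·10; 1·12 + 1·15 + 7·15 + 1·10) = (163, 197, 208, 142)
The requested component of w2 is 208.

208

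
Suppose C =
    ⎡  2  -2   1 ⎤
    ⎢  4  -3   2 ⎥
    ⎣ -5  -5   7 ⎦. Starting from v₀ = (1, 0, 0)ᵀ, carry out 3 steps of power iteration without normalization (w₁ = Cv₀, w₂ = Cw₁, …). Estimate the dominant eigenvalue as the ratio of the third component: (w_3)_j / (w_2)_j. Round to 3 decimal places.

w1 = Cv₀ = (2, 4, -5)
w2 = Cw1 = (-9, -14, -65)
w3 = Cw2 = (-55, -124, -340)
Ratio at component: -340 / -65 = 5.231

5.231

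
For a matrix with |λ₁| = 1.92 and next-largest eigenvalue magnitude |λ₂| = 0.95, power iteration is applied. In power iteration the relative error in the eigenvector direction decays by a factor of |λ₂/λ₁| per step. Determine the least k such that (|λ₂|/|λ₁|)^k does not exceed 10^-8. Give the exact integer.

27

|λ₂/λ₁| = 0.95/1.92 = 0.49479
Need k ≥ ln(10^-8) / ln(0.49479) = -18.4207 / -0.7036 ≈ 26.180
Smallest integer k satisfying the bound: 27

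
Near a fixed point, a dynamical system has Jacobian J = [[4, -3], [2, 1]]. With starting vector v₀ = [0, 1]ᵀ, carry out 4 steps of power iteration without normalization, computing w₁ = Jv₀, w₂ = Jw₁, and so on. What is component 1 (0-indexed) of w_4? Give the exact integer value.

-125

w1 = Jv₀ = (-3, 1)
w2 = Jw1 = (-15, -5)
w3 = Jw2 = (-45, -35)
w4 = Jw3 = (-75, -125)
The requested component of w4 is -125.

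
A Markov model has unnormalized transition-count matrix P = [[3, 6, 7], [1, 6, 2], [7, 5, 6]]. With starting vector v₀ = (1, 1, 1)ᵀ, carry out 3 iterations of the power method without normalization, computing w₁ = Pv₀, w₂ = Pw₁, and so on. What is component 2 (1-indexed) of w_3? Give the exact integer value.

1394

w1 = Pv₀ = (3·1 + 6·1 + 7·1; 1·1 + 6·1 + 2·1; 7·1 + 5·1 + 6·1) = (16, 9, 18)
w2 = Pw1 = (3·16 + 6·9 + 7·18; 1·16 + 6·9 + 2·18; 7·16 + 5·9 + 6·18) = (228, 106, 265)
w3 = Pw2 = (3175, 1394, 3716)
The requested component of w3 is 1394.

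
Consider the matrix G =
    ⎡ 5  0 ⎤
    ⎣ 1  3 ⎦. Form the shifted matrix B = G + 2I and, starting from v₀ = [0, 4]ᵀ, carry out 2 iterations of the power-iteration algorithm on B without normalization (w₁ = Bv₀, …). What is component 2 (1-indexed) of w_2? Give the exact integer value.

B = G + 2I has rows (7, 0); (1, 5)
w1 = Bv₀ = (0, 20)
w2 = Bw1 = (0, 100)
Requested component of w2: 100

100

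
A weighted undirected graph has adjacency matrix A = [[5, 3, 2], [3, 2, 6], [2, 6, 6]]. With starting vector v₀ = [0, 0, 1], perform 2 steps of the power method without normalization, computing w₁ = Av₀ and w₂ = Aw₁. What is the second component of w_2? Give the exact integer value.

w1 = Av₀ = (2, 6, 6)
w2 = Aw1 = (40, 54, 76)
The requested component of w2 is 54.

54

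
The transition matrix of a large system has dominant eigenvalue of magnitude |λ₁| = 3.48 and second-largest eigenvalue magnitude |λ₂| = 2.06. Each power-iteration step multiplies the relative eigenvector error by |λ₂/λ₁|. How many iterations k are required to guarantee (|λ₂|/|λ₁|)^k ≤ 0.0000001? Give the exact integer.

|λ₂/λ₁| = 2.06/3.48 = 0.59195
Need k ≥ ln(0.0000001) / ln(0.59195) = -16.1181 / -0.5243 ≈ 30.741
Smallest integer k satisfying the bound: 31

31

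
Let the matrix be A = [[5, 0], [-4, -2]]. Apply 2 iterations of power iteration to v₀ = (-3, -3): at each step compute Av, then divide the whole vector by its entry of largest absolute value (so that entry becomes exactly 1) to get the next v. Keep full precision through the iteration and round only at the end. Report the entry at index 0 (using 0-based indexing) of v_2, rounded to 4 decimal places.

Av0 = (-15.00000, 18.00000); divide by 18.00000 → v1 = (-0.83333, 1.00000)
Av1 = (-4.16667, 1.33333); divide by -4.16667 → v2 = (1.00000, -0.32000)
Requested entry of v2: -75/-75 = 1.0000

1.0000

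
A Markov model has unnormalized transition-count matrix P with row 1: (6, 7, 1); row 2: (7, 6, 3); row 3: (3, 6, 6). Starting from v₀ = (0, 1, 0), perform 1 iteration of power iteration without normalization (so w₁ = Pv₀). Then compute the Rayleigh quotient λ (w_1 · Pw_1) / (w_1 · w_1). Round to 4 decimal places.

w1 = Pv₀ = (6·0 + 7·1 + 1·0; 7·0 + 6·1 + 3·0; 3·0 + 6·1 + 6·0) = (7, 6, 6)
Pw1 = (90, 103, 93)
w1·Pw1 = 7·90 + 6·103 + 6·93 = 1806; w1·w1 = 7·7 + 6·6 + 6·6 = 121
λ ≈ 1806/121 = 14.9256

14.9256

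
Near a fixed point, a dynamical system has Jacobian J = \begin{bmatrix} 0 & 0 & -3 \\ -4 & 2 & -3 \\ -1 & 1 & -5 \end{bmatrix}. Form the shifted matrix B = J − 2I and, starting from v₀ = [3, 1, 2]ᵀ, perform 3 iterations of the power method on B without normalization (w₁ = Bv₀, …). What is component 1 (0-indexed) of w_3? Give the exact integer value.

B = J − 2I has rows (-2, 0, -3); (-4, 0, -3); (-1, 1, -7)
w1 = Bv₀ = (-12, -18, -16)
w2 = Bw1 = (72, 96, 106)
w3 = Bw2 = (-462, -606, -718)
Requested component of w3: -606

-606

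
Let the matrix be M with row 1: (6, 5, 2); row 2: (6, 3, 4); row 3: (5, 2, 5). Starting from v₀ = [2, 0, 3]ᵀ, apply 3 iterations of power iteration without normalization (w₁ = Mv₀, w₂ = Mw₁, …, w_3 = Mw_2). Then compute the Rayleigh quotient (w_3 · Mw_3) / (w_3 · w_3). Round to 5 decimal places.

12.72929

w1 = Mv₀ = (6·2 + 5·0 + 2·3; 6·2 + 3·0 + 4·3; 5·2 + 2·0 + 5·3) = (18, 24, 25)
w2 = Mw1 = (6·18 + 5·24 + 2·25; 6·18 + 3·24 + 4·25; 5·18 + 2·24 + 5·25) = (278, 280, 263)
w3 = Mw2 = (3594, 3560, 3265)
Mw3 = (45894, 45304, 41415)
w3·Mw3 = 3594·45894 + 3560·45304 + 3265·41415 = 461445251; w3·w3 = 3594·3594 + 3560·3560 + 3265·3265 = 36250661
λ ≈ 461445251/36250661 = 12.72929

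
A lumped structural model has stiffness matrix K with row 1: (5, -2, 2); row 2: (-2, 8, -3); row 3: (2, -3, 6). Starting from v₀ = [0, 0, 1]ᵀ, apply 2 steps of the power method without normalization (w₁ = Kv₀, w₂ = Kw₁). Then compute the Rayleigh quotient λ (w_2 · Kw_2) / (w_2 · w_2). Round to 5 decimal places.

w1 = Kv₀ = (2, -3, 6)
w2 = Kw1 = (28, -46, 49)
Kw2 = (330, -571, 488)
w2·Kw2 = 28·330 + (-46)·(-571) + 49·488 = 59418; w2·w2 = 28·28 + (-46)·(-46) + 49·49 = 5301
λ ≈ 59418/5301 = 11.20883

11.20883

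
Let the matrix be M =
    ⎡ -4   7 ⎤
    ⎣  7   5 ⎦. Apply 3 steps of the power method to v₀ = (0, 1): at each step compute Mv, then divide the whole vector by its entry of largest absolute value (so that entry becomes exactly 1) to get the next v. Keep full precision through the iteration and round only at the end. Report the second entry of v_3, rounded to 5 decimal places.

0.85510

Mv0 = (7.000000, 5.000000); divide by 7.000000 → v1 = (1.000000, 0.714286)
Mv1 = (1.000000, 10.571429); divide by 10.571429 → v2 = (0.094595, 1.000000)
Mv2 = (6.621622, 5.662162); divide by 6.621622 → v3 = (1.000000, 0.855102)
Requested entry of v3: 419/490 = 0.85510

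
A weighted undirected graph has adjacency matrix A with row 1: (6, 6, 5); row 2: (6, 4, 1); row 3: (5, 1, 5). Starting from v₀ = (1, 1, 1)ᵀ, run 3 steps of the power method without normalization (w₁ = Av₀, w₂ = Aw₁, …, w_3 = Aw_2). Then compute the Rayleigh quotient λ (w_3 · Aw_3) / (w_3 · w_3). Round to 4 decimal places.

13.5347

w1 = Av₀ = (17, 11, 11)
w2 = Aw1 = (223, 157, 151)
w3 = Aw2 = (3035, 2117, 2027)
Aw3 = (41047, 28705, 27427)
w3·Aw3 = 3035·41047 + 2117·28705 + 2027·27427 = 240940659; w3·w3 = 3035·3035 + 2117·2117 + 2027·2027 = 17801643
λ ≈ 240940659/17801643 = 13.5347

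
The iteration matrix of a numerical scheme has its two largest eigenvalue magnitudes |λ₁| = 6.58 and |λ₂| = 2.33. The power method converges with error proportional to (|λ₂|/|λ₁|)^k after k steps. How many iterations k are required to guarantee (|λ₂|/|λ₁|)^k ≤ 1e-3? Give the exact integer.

7

|λ₂/λ₁| = 2.33/6.58 = 0.35410
Need k ≥ ln(1e-3) / ln(0.35410) = -6.9078 / -1.0382 ≈ 6.654
Smallest integer k satisfying the bound: 7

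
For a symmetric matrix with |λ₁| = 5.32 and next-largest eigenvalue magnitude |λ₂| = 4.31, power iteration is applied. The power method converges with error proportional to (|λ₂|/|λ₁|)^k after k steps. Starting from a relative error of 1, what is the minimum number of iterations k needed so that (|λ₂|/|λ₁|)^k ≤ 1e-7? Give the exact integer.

|λ₂/λ₁| = 4.31/5.32 = 0.81015
Need k ≥ ln(1e-7) / ln(0.81015) = -16.1181 / -0.2105 ≈ 76.558
Smallest integer k satisfying the bound: 77

77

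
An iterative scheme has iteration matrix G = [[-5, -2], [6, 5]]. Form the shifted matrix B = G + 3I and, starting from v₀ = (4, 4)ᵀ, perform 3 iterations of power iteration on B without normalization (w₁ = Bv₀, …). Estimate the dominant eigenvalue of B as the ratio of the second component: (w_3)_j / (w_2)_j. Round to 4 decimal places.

μ ≈ 6.6364

B = G + 3I has rows (-2, -2); (6, 8)
w1 = Bv₀ = ((-2)·4 + (-2)·4; 6·4 + 8·4) = (-16, 56)
w2 = Bw1 = ((-2)·(-16) + (-2)·56; 6·(-16) + 8·56) = (-80, 352)
w3 = Bw2 = (-544, 2336)
Ratio: 2336/352 = 6.6364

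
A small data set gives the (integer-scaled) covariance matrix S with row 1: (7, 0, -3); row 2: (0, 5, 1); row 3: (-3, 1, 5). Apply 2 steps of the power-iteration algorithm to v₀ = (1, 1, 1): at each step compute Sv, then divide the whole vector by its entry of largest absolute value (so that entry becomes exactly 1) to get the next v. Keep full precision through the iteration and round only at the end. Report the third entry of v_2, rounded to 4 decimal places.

Sv0 = (4.00000, 6.00000, 3.00000); divide by 6.00000 → v1 = (0.66667, 1.00000, 0.50000)
Sv1 = (3.16667, 5.50000, 1.50000); divide by 5.50000 → v2 = (0.57576, 1.00000, 0.27273)
Requested entry of v2: 9/33 = 0.2727

0.2727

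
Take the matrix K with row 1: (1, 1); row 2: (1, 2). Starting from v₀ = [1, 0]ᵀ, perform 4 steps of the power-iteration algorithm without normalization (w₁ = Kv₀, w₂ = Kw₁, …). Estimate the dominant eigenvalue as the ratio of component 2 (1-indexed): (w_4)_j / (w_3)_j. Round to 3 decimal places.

w1 = Kv₀ = (1, 1)
w2 = Kw1 = (2, 3)
w3 = Kw2 = (5, 8)
w4 = Kw3 = (13, 21)
Ratio at component: 21 / 8 = 2.625

2.625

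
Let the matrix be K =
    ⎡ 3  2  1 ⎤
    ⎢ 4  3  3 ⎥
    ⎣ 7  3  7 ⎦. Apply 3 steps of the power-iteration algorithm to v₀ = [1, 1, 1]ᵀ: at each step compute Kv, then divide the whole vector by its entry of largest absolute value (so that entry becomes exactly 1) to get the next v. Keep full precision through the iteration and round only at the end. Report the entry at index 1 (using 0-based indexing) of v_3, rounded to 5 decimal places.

0.54394

Kv0 = (6.000000, 10.000000, 17.000000); divide by 17.000000 → v1 = (0.352941, 0.588235, 1.000000)
Kv1 = (3.235294, 6.176471, 11.235294); divide by 11.235294 → v2 = (0.287958, 0.549738, 1.000000)
Kv2 = (2.963351, 5.801047, 10.664921); divide by 10.664921 → v3 = (0.277860, 0.543937, 1.000000)
Requested entry of v3: 1108/2037 = 0.54394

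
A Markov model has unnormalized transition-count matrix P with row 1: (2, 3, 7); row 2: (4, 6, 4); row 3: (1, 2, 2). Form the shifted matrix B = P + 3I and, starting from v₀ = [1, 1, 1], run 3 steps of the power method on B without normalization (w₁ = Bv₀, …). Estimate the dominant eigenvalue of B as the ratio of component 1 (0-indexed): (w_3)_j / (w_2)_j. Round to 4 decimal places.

μ ≈ 13.4245

B = P + 3I has rows (5, 3, 7); (4, 9, 4); (1, 2, 5)
w1 = Bv₀ = (15, 17, 8)
w2 = Bw1 = (182, 245, 89)
w3 = Bw2 = (2268, 3289, 1117)
Ratio: 3289/245 = 13.4245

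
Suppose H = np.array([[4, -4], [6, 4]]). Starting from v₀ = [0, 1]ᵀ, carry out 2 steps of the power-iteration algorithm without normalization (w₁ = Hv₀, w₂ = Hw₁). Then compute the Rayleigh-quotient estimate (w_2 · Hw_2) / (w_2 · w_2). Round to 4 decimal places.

λ ≈ 4.4706

w1 = Hv₀ = (-4, 4)
w2 = Hw1 = (-32, -8)
Hw2 = (-96, -224)
w2·Hw2 = (-32)·(-96) + (-8)·(-224) = 4864; w2·w2 = (-32)·(-32) + (-8)·(-8) = 1088
λ ≈ 4864/1088 = 4.4706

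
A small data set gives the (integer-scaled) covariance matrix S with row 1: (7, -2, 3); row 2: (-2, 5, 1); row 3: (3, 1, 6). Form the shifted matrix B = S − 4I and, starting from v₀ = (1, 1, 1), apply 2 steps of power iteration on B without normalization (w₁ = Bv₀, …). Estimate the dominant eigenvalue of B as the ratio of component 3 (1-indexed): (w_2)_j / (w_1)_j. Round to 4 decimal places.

μ ≈ 4.0000

B = S − 4I has rows (3, -2, 3); (-2, 1, 1); (3, 1, 2)
w1 = Bv₀ = (3·1 + (-2)·1 + 3·1; (-2)·1 + 1·1 + 1·1; 3·1 + 1·1 + 2·1) = (4, 0, 6)
w2 = Bw1 = (3·4 + (-2)·0 + 3·6; (-2)·4 + 1·0 + 1·6; 3·4 + 1·0 + 2·6) = (30, -2, 24)
Ratio: 24/6 = 4.0000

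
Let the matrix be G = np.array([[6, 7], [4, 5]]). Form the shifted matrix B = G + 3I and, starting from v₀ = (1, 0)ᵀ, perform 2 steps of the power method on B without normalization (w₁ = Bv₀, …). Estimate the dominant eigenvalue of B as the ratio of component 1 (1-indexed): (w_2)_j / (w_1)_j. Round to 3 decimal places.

B = G + 3I has rows (9, 7); (4, 8)
w1 = Bv₀ = (9·1 + 7·0; 4·1 + 8·0) = (9, 4)
w2 = Bw1 = (9·9 + 7·4; 4·9 + 8·4) = (109, 68)
Ratio: 109/9 = 12.111

12.111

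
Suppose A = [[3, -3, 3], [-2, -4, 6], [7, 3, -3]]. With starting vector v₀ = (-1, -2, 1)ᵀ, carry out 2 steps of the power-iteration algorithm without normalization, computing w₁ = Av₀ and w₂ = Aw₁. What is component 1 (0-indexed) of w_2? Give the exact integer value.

w1 = Av₀ = (3·(-1) + (-3)·(-2) + 3·1; (-2)·(-1) + (-4)·(-2) + 6·1; 7·(-1) + 3·(-2) + (-3)·1) = (6, 16, -16)
w2 = Aw1 = (3·6 + (-3)·16 + 3·(-16); (-2)·6 + (-4)·16 + 6·(-16); 7·6 + 3·16 + (-3)·(-16)) = (-78, -172, 138)
The requested component of w2 is -172.

-172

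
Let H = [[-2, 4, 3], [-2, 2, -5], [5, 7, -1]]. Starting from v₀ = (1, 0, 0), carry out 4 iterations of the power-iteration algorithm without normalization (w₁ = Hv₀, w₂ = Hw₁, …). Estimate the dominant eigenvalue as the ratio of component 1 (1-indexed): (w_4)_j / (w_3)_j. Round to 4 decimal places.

λ ≈ -2.0909

w1 = Hv₀ = ((-2)·1 + 4·0 + 3·0; (-2)·1 + 2·0 + (-5)·0; 5·1 + 7·0 + (-1)·0) = (-2, -2, 5)
w2 = Hw1 = ((-2)·(-2) + 4·(-2) + 3·5; (-2)·(-2) + 2·(-2) + (-5)·5; 5·(-2) + 7·(-2) + (-1)·5) = (11, -25, -29)
w3 = Hw2 = (-209, 73, -91)
w4 = Hw3 = (437, 1019, -443)
Ratio at component: 437 / -209 = -2.0909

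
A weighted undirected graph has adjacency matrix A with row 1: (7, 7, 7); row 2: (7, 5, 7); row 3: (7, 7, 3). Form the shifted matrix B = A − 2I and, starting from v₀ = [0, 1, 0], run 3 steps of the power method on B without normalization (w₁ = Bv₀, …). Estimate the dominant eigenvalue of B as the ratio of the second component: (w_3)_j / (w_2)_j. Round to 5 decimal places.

14.90654

B = A − 2I has rows (5, 7, 7); (7, 3, 7); (7, 7, 1)
w1 = Bv₀ = (5·0 + 7·1 + 7·0; 7·0 + 3·1 + 7·0; 7·0 + 7·1 + 1·0) = (7, 3, 7)
w2 = Bw1 = (5·7 + 7·3 + 7·7; 7·7 + 3·3 + 7·7; 7·7 + 7·3 + 1·7) = (105, 107, 77)
w3 = Bw2 = (1813, 1595, 1561)
Ratio: 1595/107 = 14.90654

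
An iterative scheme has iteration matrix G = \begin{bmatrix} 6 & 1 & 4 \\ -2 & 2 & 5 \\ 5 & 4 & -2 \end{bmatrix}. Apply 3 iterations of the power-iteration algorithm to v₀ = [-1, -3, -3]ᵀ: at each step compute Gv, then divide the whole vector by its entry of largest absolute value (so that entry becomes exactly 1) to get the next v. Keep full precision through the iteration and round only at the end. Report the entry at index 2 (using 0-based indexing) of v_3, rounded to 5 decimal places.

Gv0 = (-21.000000, -19.000000, -11.000000); divide by -21.000000 → v1 = (1.000000, 0.904762, 0.523810)
Gv1 = (9.000000, 2.428571, 7.571429); divide by 9.000000 → v2 = (1.000000, 0.269841, 0.841270)
Gv2 = (9.634921, 2.746032, 4.396825); divide by 9.634921 → v3 = (1.000000, 0.285008, 0.456343)
Requested entry of v3: -831/-1821 = 0.45634

0.45634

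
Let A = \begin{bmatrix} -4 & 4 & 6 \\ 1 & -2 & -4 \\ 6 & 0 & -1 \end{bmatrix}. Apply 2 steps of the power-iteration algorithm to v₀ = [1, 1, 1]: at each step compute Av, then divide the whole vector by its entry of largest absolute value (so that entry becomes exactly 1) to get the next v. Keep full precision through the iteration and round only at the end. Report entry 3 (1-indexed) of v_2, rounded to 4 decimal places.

Av0 = (6.00000, -5.00000, 5.00000); divide by 6.00000 → v1 = (1.00000, -0.83333, 0.83333)
Av1 = (-2.33333, -0.66667, 5.16667); divide by 5.16667 → v2 = (-0.45161, -0.12903, 1.00000)
Requested entry of v2: 31/31 = 1.0000

1.0000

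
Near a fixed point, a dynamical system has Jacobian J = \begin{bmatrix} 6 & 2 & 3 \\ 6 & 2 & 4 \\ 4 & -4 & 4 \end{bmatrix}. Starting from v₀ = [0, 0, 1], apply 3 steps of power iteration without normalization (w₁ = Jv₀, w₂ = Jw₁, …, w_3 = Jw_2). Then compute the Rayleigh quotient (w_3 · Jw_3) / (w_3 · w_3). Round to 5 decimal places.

λ ≈ 8.22361

w1 = Jv₀ = (3, 4, 4)
w2 = Jw1 = (38, 42, 12)
w3 = Jw2 = (348, 360, 32)
Jw3 = (2904, 2936, 80)
w3·Jw3 = 348·2904 + 360·2936 + 32·80 = 2070112; w3·w3 = 348·348 + 360·360 + 32·32 = 251728
λ ≈ 2070112/251728 = 8.22361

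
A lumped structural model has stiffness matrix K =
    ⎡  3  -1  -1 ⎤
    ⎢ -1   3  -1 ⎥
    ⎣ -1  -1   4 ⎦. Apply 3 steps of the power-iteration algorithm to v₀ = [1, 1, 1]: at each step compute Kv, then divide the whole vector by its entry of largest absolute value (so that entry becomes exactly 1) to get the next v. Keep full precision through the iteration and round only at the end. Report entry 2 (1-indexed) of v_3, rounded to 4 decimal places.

Kv0 = (1.00000, 1.00000, 2.00000); divide by 2.00000 → v1 = (0.50000, 0.50000, 1.00000)
Kv1 = (0.00000, 0.00000, 3.00000); divide by 3.00000 → v2 = (0.00000, 0.00000, 1.00000)
Kv2 = (-1.00000, -1.00000, 4.00000); divide by 4.00000 → v3 = (-0.25000, -0.25000, 1.00000)
Requested entry of v3: -6/24 = -0.2500

-0.2500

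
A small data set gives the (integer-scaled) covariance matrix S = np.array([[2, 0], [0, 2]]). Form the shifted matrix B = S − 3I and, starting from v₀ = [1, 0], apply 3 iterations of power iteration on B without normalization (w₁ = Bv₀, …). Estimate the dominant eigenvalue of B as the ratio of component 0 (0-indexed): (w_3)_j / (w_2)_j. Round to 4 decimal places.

B = S − 3I has rows (-1, 0); (0, -1)
w1 = Bv₀ = ((-1)·1 + 0·0; 0·1 + (-1)·0) = (-1, 0)
w2 = Bw1 = ((-1)·(-1) + 0·0; 0·(-1) + (-1)·0) = (1, 0)
w3 = Bw2 = (-1, 0)
Ratio: -1/1 = -1.0000

-1.0000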